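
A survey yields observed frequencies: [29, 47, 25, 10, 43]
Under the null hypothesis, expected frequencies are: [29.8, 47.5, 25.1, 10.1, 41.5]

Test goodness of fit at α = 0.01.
Chi-square goodness of fit test:
H₀: observed counts match expected distribution
H₁: observed counts differ from expected distribution
df = k - 1 = 4
χ² = Σ(O - E)²/E
   = (29 - 29.8)²/29.8 + (47 - 47.5)²/47.5 + (25 - 25.1)²/25.1 + (10 - 10.1)²/10.1 + (43 - 41.5)²/41.5
   = 0.021 + 0.005 + 0.000 + 0.001 + 0.054
   = 0.08
p-value = 0.9992

Since p-value > α = 0.01, we fail to reject H₀.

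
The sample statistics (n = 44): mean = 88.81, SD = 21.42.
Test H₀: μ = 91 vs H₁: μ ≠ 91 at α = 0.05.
One-sample t-test:
H₀: μ = 91
H₁: μ ≠ 91
df = n - 1 = 43
t = (x̄ - μ₀) / (s/√n) = (88.81 - 91) / (21.42/√44) = -0.678
p-value = 0.5013

Since p-value > α = 0.05, we fail to reject H₀.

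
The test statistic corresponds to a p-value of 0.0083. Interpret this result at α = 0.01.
Since p = 0.0083 < α = 0.01, reject H₀.
There is sufficient evidence to reject the null hypothesis; the result is statistically significant at the 0.01 level.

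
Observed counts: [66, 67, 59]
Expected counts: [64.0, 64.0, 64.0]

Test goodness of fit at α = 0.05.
Chi-square goodness of fit test:
H₀: observed counts match expected distribution
H₁: observed counts differ from expected distribution
df = k - 1 = 2
χ² = Σ(O - E)²/E
   = (66 - 64.0)²/64.0 + (67 - 64.0)²/64.0 + (59 - 64.0)²/64.0
   = 0.062 + 0.141 + 0.391
   = 0.59
p-value = 0.7431

Since p-value > α = 0.05, we fail to reject H₀.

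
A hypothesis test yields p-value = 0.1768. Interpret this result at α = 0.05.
Since p = 0.1768 > α = 0.05, fail to reject H₀.
There is insufficient evidence to reject the null hypothesis; the result is not statistically significant at the 0.05 level.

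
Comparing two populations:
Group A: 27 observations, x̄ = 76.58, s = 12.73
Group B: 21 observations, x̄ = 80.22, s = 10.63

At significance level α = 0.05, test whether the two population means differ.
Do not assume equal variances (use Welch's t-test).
Welch's two-sample t-test:
H₀: μ₁ = μ₂
H₁: μ₁ ≠ μ₂
s₁²/n₁ = 12.73²/27 = 6.0020,  s₂²/n₂ = 10.63²/21 = 5.3808
SE = √(s₁²/n₁ + s₂²/n₂) = √(6.0020 + 5.3808) = 3.3738
df (Welch-Satterthwaite) = (s₁²/n₁ + s₂²/n₂)² / [(s₁²/n₁)²/(n₁-1) + (s₂²/n₂)²/(n₂-1)] ≈ 45.73
t = (x̄₁ - x̄₂) / SE = (76.58 - 80.22) / 3.3738 = -3.64 / 3.3738 = -1.079
p-value = 0.2863

Since p-value > α = 0.05, we fail to reject H₀.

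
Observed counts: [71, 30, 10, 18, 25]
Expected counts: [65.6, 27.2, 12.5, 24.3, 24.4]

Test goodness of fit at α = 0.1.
Chi-square goodness of fit test:
H₀: observed counts match expected distribution
H₁: observed counts differ from expected distribution
df = k - 1 = 4
χ² = Σ(O - E)²/E
   = (71 - 65.6)²/65.6 + (30 - 27.2)²/27.2 + (10 - 12.5)²/12.5 + (18 - 24.3)²/24.3 + (25 - 24.4)²/24.4
   = 0.445 + 0.288 + 0.500 + 1.633 + 0.015
   = 2.88
p-value = 0.5780

Since p-value > α = 0.1, we fail to reject H₀.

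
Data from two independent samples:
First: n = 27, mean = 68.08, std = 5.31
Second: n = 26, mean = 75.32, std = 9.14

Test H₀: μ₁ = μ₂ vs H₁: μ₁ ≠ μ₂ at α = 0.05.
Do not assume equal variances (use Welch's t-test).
Welch's two-sample t-test:
H₀: μ₁ = μ₂
H₁: μ₁ ≠ μ₂
s₁²/n₁ = 5.31²/27 = 1.0443,  s₂²/n₂ = 9.14²/26 = 3.2131
SE = √(s₁²/n₁ + s₂²/n₂) = √(1.0443 + 3.2131) = 2.0633
df (Welch-Satterthwaite) = (s₁²/n₁ + s₂²/n₂)² / [(s₁²/n₁)²/(n₁-1) + (s₂²/n₂)²/(n₂-1)] ≈ 39.84
t = (x̄₁ - x̄₂) / SE = (68.08 - 75.32) / 2.0633 = -7.24 / 2.0633 = -3.509
p-value = 0.0011

Since p-value < α = 0.05, we reject H₀.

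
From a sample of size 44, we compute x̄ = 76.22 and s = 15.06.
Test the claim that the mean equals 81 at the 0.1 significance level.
One-sample t-test:
H₀: μ = 81
H₁: μ ≠ 81
df = n - 1 = 43
t = (x̄ - μ₀) / (s/√n) = (76.22 - 81) / (15.06/√44) = -2.105
p-value = 0.0411

Since p-value < α = 0.1, we reject H₀.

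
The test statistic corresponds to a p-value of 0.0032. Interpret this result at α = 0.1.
Since p = 0.0032 < α = 0.1, reject H₀.
There is sufficient evidence to reject the null hypothesis; the result is statistically significant at the 0.1 level.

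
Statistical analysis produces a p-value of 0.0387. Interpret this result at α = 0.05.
Since p = 0.0387 < α = 0.05, reject H₀.
There is sufficient evidence to reject the null hypothesis; the result is statistically significant at the 0.05 level.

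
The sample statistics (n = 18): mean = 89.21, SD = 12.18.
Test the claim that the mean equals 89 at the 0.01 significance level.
One-sample t-test:
H₀: μ = 89
H₁: μ ≠ 89
df = n - 1 = 17
t = (x̄ - μ₀) / (s/√n) = (89.21 - 89) / (12.18/√18) = 0.073
p-value = 0.9425

Since p-value > α = 0.01, we fail to reject H₀.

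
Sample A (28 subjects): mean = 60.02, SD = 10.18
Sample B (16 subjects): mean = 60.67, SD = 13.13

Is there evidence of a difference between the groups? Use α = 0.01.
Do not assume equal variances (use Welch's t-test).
Welch's two-sample t-test:
H₀: μ₁ = μ₂
H₁: μ₁ ≠ μ₂
s₁²/n₁ = 10.18²/28 = 3.7012,  s₂²/n₂ = 13.13²/16 = 10.7748
SE = √(s₁²/n₁ + s₂²/n₂) = √(3.7012 + 10.7748) = 3.8047
df (Welch-Satterthwaite) = (s₁²/n₁ + s₂²/n₂)² / [(s₁²/n₁)²/(n₁-1) + (s₂²/n₂)²/(n₂-1)] ≈ 25.41
t = (x̄₁ - x̄₂) / SE = (60.02 - 60.67) / 3.8047 = -0.65 / 3.8047 = -0.171
p-value = 0.8657

Since p-value > α = 0.01, we fail to reject H₀.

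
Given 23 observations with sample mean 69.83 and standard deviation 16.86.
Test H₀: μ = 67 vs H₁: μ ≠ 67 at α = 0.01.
One-sample t-test:
H₀: μ = 67
H₁: μ ≠ 67
df = n - 1 = 22
t = (x̄ - μ₀) / (s/√n) = (69.83 - 67) / (16.86/√23) = 0.805
p-value = 0.4294

Since p-value > α = 0.01, we fail to reject H₀.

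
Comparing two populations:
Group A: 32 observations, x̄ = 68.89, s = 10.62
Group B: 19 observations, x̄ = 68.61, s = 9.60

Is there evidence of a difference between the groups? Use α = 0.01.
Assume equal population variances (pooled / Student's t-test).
Student's two-sample t-test (equal variances):
H₀: μ₁ = μ₂
H₁: μ₁ ≠ μ₂
df = n₁ + n₂ - 2 = 49
Pooled variance s_p² = [(n₁-1)s₁² + (n₂-1)s₂²] / (n₁ + n₂ - 2) = [(31)(10.62²) + (18)(9.60²)] / 49 = 105.2081
SE = √(s_p²(1/n₁ + 1/n₂)) = √(105.2081 × (1/32 + 1/19)) = 2.9707
t = (x̄₁ - x̄₂) / SE = (68.89 - 68.61) / 2.9707 = 0.28 / 2.9707 = 0.094
p-value = 0.9253

Since p-value > α = 0.01, we fail to reject H₀.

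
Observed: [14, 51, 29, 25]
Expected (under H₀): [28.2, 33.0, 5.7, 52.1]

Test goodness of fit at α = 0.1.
Chi-square goodness of fit test:
H₀: observed counts match expected distribution
H₁: observed counts differ from expected distribution
df = k - 1 = 3
χ² = Σ(O - E)²/E
   = (14 - 28.2)²/28.2 + (51 - 33.0)²/33.0 + (29 - 5.7)²/5.7 + (25 - 52.1)²/52.1
   = 7.150 + 9.818 + 95.244 + 14.096
   = 126.31
p-value < 0.0001

Since p-value < α = 0.1, we reject H₀.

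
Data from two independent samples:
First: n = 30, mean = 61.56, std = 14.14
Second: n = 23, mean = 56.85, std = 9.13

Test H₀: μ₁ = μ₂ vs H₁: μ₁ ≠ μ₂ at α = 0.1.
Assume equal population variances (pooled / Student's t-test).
Student's two-sample t-test (equal variances):
H₀: μ₁ = μ₂
H₁: μ₁ ≠ μ₂
df = n₁ + n₂ - 2 = 51
Pooled variance s_p² = [(n₁-1)s₁² + (n₂-1)s₂²] / (n₁ + n₂ - 2) = [(29)(14.14²) + (22)(9.13²)] / 51 = 149.6490
SE = √(s_p²(1/n₁ + 1/n₂)) = √(149.6490 × (1/30 + 1/23)) = 3.3904
t = (x̄₁ - x̄₂) / SE = (61.56 - 56.85) / 3.3904 = 4.71 / 3.3904 = 1.389
p-value = 0.1708

Since p-value > α = 0.1, we fail to reject H₀.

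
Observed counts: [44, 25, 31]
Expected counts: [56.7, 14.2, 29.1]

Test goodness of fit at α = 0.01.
Chi-square goodness of fit test:
H₀: observed counts match expected distribution
H₁: observed counts differ from expected distribution
df = k - 1 = 2
χ² = Σ(O - E)²/E
   = (44 - 56.7)²/56.7 + (25 - 14.2)²/14.2 + (31 - 29.1)²/29.1
   = 2.845 + 8.214 + 0.124
   = 11.18
p-value = 0.0037

Since p-value < α = 0.01, we reject H₀.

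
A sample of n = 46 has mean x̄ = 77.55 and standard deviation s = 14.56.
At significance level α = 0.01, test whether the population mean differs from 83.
One-sample t-test:
H₀: μ = 83
H₁: μ ≠ 83
df = n - 1 = 45
t = (x̄ - μ₀) / (s/√n) = (77.55 - 83) / (14.56/√46) = -2.539
p-value = 0.0147

Since p-value > α = 0.01, we fail to reject H₀.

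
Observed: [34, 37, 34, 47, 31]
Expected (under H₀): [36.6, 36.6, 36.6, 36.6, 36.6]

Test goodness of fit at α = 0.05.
Chi-square goodness of fit test:
H₀: observed counts match expected distribution
H₁: observed counts differ from expected distribution
df = k - 1 = 4
χ² = Σ(O - E)²/E
   = (34 - 36.6)²/36.6 + (37 - 36.6)²/36.6 + (34 - 36.6)²/36.6 + (47 - 36.6)²/36.6 + (31 - 36.6)²/36.6
   = 0.185 + 0.004 + 0.185 + 2.955 + 0.857
   = 4.19
p-value = 0.3814

Since p-value > α = 0.05, we fail to reject H₀.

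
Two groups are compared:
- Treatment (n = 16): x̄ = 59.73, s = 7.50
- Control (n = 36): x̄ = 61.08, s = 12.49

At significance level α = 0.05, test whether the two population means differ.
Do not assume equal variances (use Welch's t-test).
Welch's two-sample t-test:
H₀: μ₁ = μ₂
H₁: μ₁ ≠ μ₂
s₁²/n₁ = 7.50²/16 = 3.5156,  s₂²/n₂ = 12.49²/36 = 4.3333
SE = √(s₁²/n₁ + s₂²/n₂) = √(3.5156 + 4.3333) = 2.8016
df (Welch-Satterthwaite) = (s₁²/n₁ + s₂²/n₂)² / [(s₁²/n₁)²/(n₁-1) + (s₂²/n₂)²/(n₂-1)] ≈ 45.28
t = (x̄₁ - x̄₂) / SE = (59.73 - 61.08) / 2.8016 = -1.35 / 2.8016 = -0.482
p-value = 0.6322

Since p-value > α = 0.05, we fail to reject H₀.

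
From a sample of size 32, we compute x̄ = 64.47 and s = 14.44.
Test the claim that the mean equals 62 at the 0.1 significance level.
One-sample t-test:
H₀: μ = 62
H₁: μ ≠ 62
df = n - 1 = 31
t = (x̄ - μ₀) / (s/√n) = (64.47 - 62) / (14.44/√32) = 0.968
p-value = 0.3407

Since p-value > α = 0.1, we fail to reject H₀.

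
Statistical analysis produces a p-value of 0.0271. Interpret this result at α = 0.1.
Since p = 0.0271 < α = 0.1, reject H₀.
There is sufficient evidence to reject the null hypothesis; the result is statistically significant at the 0.1 level.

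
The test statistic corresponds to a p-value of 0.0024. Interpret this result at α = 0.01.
Since p = 0.0024 < α = 0.01, reject H₀.
There is sufficient evidence to reject the null hypothesis; the result is statistically significant at the 0.01 level.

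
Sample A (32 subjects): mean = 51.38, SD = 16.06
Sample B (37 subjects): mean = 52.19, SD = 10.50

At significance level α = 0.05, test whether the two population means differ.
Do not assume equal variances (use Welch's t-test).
Welch's two-sample t-test:
H₀: μ₁ = μ₂
H₁: μ₁ ≠ μ₂
s₁²/n₁ = 16.06²/32 = 8.0601,  s₂²/n₂ = 10.50²/37 = 2.9797
SE = √(s₁²/n₁ + s₂²/n₂) = √(8.0601 + 2.9797) = 3.3226
df (Welch-Satterthwaite) = (s₁²/n₁ + s₂²/n₂)² / [(s₁²/n₁)²/(n₁-1) + (s₂²/n₂)²/(n₂-1)] ≈ 52.03
t = (x̄₁ - x̄₂) / SE = (51.38 - 52.19) / 3.3226 = -0.81 / 3.3226 = -0.244
p-value = 0.8084

Since p-value > α = 0.05, we fail to reject H₀.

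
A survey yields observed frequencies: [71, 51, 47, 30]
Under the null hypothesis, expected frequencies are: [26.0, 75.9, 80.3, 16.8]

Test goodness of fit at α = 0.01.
Chi-square goodness of fit test:
H₀: observed counts match expected distribution
H₁: observed counts differ from expected distribution
df = k - 1 = 3
χ² = Σ(O - E)²/E
   = (71 - 26.0)²/26.0 + (51 - 75.9)²/75.9 + (47 - 80.3)²/80.3 + (30 - 16.8)²/16.8
   = 77.885 + 8.169 + 13.809 + 10.371
   = 110.23
p-value < 0.0001

Since p-value < α = 0.01, we reject H₀.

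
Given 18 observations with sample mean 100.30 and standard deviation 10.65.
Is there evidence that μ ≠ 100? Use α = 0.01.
One-sample t-test:
H₀: μ = 100
H₁: μ ≠ 100
df = n - 1 = 17
t = (x̄ - μ₀) / (s/√n) = (100.30 - 100) / (10.65/√18) = 0.120
p-value = 0.9063

Since p-value > α = 0.01, we fail to reject H₀.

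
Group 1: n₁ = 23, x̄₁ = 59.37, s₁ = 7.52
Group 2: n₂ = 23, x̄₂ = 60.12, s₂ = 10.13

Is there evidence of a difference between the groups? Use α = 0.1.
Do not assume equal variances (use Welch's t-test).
Welch's two-sample t-test:
H₀: μ₁ = μ₂
H₁: μ₁ ≠ μ₂
s₁²/n₁ = 7.52²/23 = 2.4587,  s₂²/n₂ = 10.13²/23 = 4.4616
SE = √(s₁²/n₁ + s₂²/n₂) = √(2.4587 + 4.4616) = 2.6306
df (Welch-Satterthwaite) = (s₁²/n₁ + s₂²/n₂)² / [(s₁²/n₁)²/(n₁-1) + (s₂²/n₂)²/(n₂-1)] ≈ 40.60
t = (x̄₁ - x̄₂) / SE = (59.37 - 60.12) / 2.6306 = -0.75 / 2.6306 = -0.285
p-value = 0.7770

Since p-value > α = 0.1, we fail to reject H₀.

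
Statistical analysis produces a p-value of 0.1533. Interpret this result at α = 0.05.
Since p = 0.1533 > α = 0.05, fail to reject H₀.
There is insufficient evidence to reject the null hypothesis; the result is not statistically significant at the 0.05 level.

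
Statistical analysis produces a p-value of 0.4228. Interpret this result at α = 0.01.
Since p = 0.4228 > α = 0.01, fail to reject H₀.
There is insufficient evidence to reject the null hypothesis; the result is not statistically significant at the 0.01 level.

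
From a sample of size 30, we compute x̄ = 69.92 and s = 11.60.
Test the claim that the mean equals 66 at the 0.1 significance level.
One-sample t-test:
H₀: μ = 66
H₁: μ ≠ 66
df = n - 1 = 29
t = (x̄ - μ₀) / (s/√n) = (69.92 - 66) / (11.60/√30) = 1.851
p-value = 0.0744

Since p-value < α = 0.1, we reject H₀.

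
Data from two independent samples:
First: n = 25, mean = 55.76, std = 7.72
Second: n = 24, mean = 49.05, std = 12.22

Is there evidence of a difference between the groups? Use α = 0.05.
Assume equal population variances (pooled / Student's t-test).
Student's two-sample t-test (equal variances):
H₀: μ₁ = μ₂
H₁: μ₁ ≠ μ₂
df = n₁ + n₂ - 2 = 47
Pooled variance s_p² = [(n₁-1)s₁² + (n₂-1)s₂²] / (n₁ + n₂ - 2) = [(24)(7.72²) + (23)(12.22²)] / 47 = 103.5088
SE = √(s_p²(1/n₁ + 1/n₂)) = √(103.5088 × (1/25 + 1/24)) = 2.9074
t = (x̄₁ - x̄₂) / SE = (55.76 - 49.05) / 2.9074 = 6.71 / 2.9074 = 2.308
p-value = 0.0255

Since p-value < α = 0.05, we reject H₀.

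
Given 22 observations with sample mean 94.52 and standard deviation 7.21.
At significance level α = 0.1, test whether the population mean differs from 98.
One-sample t-test:
H₀: μ = 98
H₁: μ ≠ 98
df = n - 1 = 21
t = (x̄ - μ₀) / (s/√n) = (94.52 - 98) / (7.21/√22) = -2.264
p-value = 0.0343

Since p-value < α = 0.1, we reject H₀.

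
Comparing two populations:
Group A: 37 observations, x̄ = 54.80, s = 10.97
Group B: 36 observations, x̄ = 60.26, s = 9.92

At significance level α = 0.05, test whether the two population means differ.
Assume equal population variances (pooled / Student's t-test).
Student's two-sample t-test (equal variances):
H₀: μ₁ = μ₂
H₁: μ₁ ≠ μ₂
df = n₁ + n₂ - 2 = 71
Pooled variance s_p² = [(n₁-1)s₁² + (n₂-1)s₂²] / (n₁ + n₂ - 2) = [(36)(10.97²) + (35)(9.92²)] / 71 = 109.5281
SE = √(s_p²(1/n₁ + 1/n₂)) = √(109.5281 × (1/37 + 1/36)) = 2.4500
t = (x̄₁ - x̄₂) / SE = (54.80 - 60.26) / 2.4500 = -5.46 / 2.4500 = -2.229
p-value = 0.0290

Since p-value < α = 0.05, we reject H₀.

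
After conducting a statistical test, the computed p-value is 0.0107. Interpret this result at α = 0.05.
Since p = 0.0107 < α = 0.05, reject H₀.
There is sufficient evidence to reject the null hypothesis; the result is statistically significant at the 0.05 level.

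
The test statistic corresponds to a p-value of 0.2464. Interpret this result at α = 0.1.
Since p = 0.2464 > α = 0.1, fail to reject H₀.
There is insufficient evidence to reject the null hypothesis; the result is not statistically significant at the 0.1 level.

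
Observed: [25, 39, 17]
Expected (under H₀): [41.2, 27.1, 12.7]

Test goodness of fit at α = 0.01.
Chi-square goodness of fit test:
H₀: observed counts match expected distribution
H₁: observed counts differ from expected distribution
df = k - 1 = 2
χ² = Σ(O - E)²/E
   = (25 - 41.2)²/41.2 + (39 - 27.1)²/27.1 + (17 - 12.7)²/12.7
   = 6.370 + 5.225 + 1.456
   = 13.05
p-value = 0.0015

Since p-value < α = 0.01, we reject H₀.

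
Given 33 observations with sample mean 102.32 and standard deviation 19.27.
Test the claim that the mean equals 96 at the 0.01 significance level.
One-sample t-test:
H₀: μ = 96
H₁: μ ≠ 96
df = n - 1 = 32
t = (x̄ - μ₀) / (s/√n) = (102.32 - 96) / (19.27/√33) = 1.884
p-value = 0.0687

Since p-value > α = 0.01, we fail to reject H₀.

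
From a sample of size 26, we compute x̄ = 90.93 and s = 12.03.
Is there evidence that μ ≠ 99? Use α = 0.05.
One-sample t-test:
H₀: μ = 99
H₁: μ ≠ 99
df = n - 1 = 25
t = (x̄ - μ₀) / (s/√n) = (90.93 - 99) / (12.03/√26) = -3.421
p-value = 0.0022

Since p-value < α = 0.05, we reject H₀.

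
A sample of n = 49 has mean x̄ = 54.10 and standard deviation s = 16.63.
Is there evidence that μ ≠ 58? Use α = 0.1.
One-sample t-test:
H₀: μ = 58
H₁: μ ≠ 58
df = n - 1 = 48
t = (x̄ - μ₀) / (s/√n) = (54.10 - 58) / (16.63/√49) = -1.642
p-value = 0.1072

Since p-value > α = 0.1, we fail to reject H₀.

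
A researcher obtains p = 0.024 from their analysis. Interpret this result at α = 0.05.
Since p = 0.024 < α = 0.05, reject H₀.
There is sufficient evidence to reject the null hypothesis; the result is statistically significant at the 0.05 level.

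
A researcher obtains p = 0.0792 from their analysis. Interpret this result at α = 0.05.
Since p = 0.0792 > α = 0.05, fail to reject H₀.
There is insufficient evidence to reject the null hypothesis; the result is not statistically significant at the 0.05 level.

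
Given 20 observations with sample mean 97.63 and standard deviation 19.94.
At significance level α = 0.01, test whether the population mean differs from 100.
One-sample t-test:
H₀: μ = 100
H₁: μ ≠ 100
df = n - 1 = 19
t = (x̄ - μ₀) / (s/√n) = (97.63 - 100) / (19.94/√20) = -0.532
p-value = 0.6012

Since p-value > α = 0.01, we fail to reject H₀.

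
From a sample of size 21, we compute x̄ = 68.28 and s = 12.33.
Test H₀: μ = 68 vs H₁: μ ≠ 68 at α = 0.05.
One-sample t-test:
H₀: μ = 68
H₁: μ ≠ 68
df = n - 1 = 20
t = (x̄ - μ₀) / (s/√n) = (68.28 - 68) / (12.33/√21) = 0.104
p-value = 0.9182

Since p-value > α = 0.05, we fail to reject H₀.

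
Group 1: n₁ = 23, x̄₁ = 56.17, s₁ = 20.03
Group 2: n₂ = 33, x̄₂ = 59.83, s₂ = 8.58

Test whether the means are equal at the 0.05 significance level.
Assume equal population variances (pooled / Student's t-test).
Student's two-sample t-test (equal variances):
H₀: μ₁ = μ₂
H₁: μ₁ ≠ μ₂
df = n₁ + n₂ - 2 = 54
Pooled variance s_p² = [(n₁-1)s₁² + (n₂-1)s₂²] / (n₁ + n₂ - 2) = [(22)(20.03²) + (32)(8.58²)] / 54 = 207.0768
SE = √(s_p²(1/n₁ + 1/n₂)) = √(207.0768 × (1/23 + 1/33)) = 3.9088
t = (x̄₁ - x̄₂) / SE = (56.17 - 59.83) / 3.9088 = -3.66 / 3.9088 = -0.936
p-value = 0.3533

Since p-value > α = 0.05, we fail to reject H₀.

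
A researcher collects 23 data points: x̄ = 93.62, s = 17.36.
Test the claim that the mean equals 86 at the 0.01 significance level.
One-sample t-test:
H₀: μ = 86
H₁: μ ≠ 86
df = n - 1 = 22
t = (x̄ - μ₀) / (s/√n) = (93.62 - 86) / (17.36/√23) = 2.105
p-value = 0.0469

Since p-value > α = 0.01, we fail to reject H₀.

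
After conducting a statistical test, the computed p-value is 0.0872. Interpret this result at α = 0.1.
Since p = 0.0872 < α = 0.1, reject H₀.
There is sufficient evidence to reject the null hypothesis; the result is statistically significant at the 0.1 level.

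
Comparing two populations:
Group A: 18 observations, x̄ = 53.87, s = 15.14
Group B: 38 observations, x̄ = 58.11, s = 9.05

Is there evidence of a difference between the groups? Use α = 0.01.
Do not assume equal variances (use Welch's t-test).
Welch's two-sample t-test:
H₀: μ₁ = μ₂
H₁: μ₁ ≠ μ₂
s₁²/n₁ = 15.14²/18 = 12.7344,  s₂²/n₂ = 9.05²/38 = 2.1553
SE = √(s₁²/n₁ + s₂²/n₂) = √(12.7344 + 2.1553) = 3.8587
df (Welch-Satterthwaite) = (s₁²/n₁ + s₂²/n₂)² / [(s₁²/n₁)²/(n₁-1) + (s₂²/n₂)²/(n₂-1)] ≈ 22.94
t = (x̄₁ - x̄₂) / SE = (53.87 - 58.11) / 3.8587 = -4.24 / 3.8587 = -1.099
p-value = 0.2833

Since p-value > α = 0.01, we fail to reject H₀.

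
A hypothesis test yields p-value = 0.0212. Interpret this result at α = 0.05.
Since p = 0.0212 < α = 0.05, reject H₀.
There is sufficient evidence to reject the null hypothesis; the result is statistically significant at the 0.05 level.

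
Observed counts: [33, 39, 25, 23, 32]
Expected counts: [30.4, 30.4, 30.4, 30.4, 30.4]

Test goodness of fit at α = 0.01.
Chi-square goodness of fit test:
H₀: observed counts match expected distribution
H₁: observed counts differ from expected distribution
df = k - 1 = 4
χ² = Σ(O - E)²/E
   = (33 - 30.4)²/30.4 + (39 - 30.4)²/30.4 + (25 - 30.4)²/30.4 + (23 - 30.4)²/30.4 + (32 - 30.4)²/30.4
   = 0.222 + 2.433 + 0.959 + 1.801 + 0.084
   = 5.50
p-value = 0.2397

Since p-value > α = 0.01, we fail to reject H₀.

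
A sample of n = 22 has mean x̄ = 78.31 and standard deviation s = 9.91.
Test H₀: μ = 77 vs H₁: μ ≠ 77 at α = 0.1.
One-sample t-test:
H₀: μ = 77
H₁: μ ≠ 77
df = n - 1 = 21
t = (x̄ - μ₀) / (s/√n) = (78.31 - 77) / (9.91/√22) = 0.620
p-value = 0.5419

Since p-value > α = 0.1, we fail to reject H₀.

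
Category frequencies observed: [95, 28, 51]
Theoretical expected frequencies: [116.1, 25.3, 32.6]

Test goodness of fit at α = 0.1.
Chi-square goodness of fit test:
H₀: observed counts match expected distribution
H₁: observed counts differ from expected distribution
df = k - 1 = 2
χ² = Σ(O - E)²/E
   = (95 - 116.1)²/116.1 + (28 - 25.3)²/25.3 + (51 - 32.6)²/32.6
   = 3.835 + 0.288 + 10.385
   = 14.51
p-value = 0.0007

Since p-value < α = 0.1, we reject H₀.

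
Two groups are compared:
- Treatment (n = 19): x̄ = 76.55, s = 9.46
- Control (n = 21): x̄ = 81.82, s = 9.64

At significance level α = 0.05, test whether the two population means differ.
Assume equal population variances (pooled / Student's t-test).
Student's two-sample t-test (equal variances):
H₀: μ₁ = μ₂
H₁: μ₁ ≠ μ₂
df = n₁ + n₂ - 2 = 38
Pooled variance s_p² = [(n₁-1)s₁² + (n₂-1)s₂²] / (n₁ + n₂ - 2) = [(18)(9.46²) + (20)(9.64²)] / 38 = 91.3011
SE = √(s_p²(1/n₁ + 1/n₂)) = √(91.3011 × (1/19 + 1/21)) = 3.0254
t = (x̄₁ - x̄₂) / SE = (76.55 - 81.82) / 3.0254 = -5.27 / 3.0254 = -1.742
p-value = 0.0896

Since p-value > α = 0.05, we fail to reject H₀.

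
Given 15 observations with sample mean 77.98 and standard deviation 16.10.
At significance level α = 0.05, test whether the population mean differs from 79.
One-sample t-test:
H₀: μ = 79
H₁: μ ≠ 79
df = n - 1 = 14
t = (x̄ - μ₀) / (s/√n) = (77.98 - 79) / (16.10/√15) = -0.245
p-value = 0.8097

Since p-value > α = 0.05, we fail to reject H₀.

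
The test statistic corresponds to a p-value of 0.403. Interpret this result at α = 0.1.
Since p = 0.403 > α = 0.1, fail to reject H₀.
There is insufficient evidence to reject the null hypothesis; the result is not statistically significant at the 0.1 level.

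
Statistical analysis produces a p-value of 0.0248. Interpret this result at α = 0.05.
Since p = 0.0248 < α = 0.05, reject H₀.
There is sufficient evidence to reject the null hypothesis; the result is statistically significant at the 0.05 level.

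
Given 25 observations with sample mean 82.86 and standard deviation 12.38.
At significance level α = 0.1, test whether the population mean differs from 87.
One-sample t-test:
H₀: μ = 87
H₁: μ ≠ 87
df = n - 1 = 24
t = (x̄ - μ₀) / (s/√n) = (82.86 - 87) / (12.38/√25) = -1.672
p-value = 0.1075

Since p-value > α = 0.1, we fail to reject H₀.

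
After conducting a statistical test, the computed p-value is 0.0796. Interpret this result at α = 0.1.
Since p = 0.0796 < α = 0.1, reject H₀.
There is sufficient evidence to reject the null hypothesis; the result is statistically significant at the 0.1 level.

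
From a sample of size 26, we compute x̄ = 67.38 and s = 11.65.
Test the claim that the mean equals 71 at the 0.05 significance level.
One-sample t-test:
H₀: μ = 71
H₁: μ ≠ 71
df = n - 1 = 25
t = (x̄ - μ₀) / (s/√n) = (67.38 - 71) / (11.65/√26) = -1.584
p-value = 0.1257

Since p-value > α = 0.05, we fail to reject H₀.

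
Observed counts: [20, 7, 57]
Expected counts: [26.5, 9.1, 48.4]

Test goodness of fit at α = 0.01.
Chi-square goodness of fit test:
H₀: observed counts match expected distribution
H₁: observed counts differ from expected distribution
df = k - 1 = 2
χ² = Σ(O - E)²/E
   = (20 - 26.5)²/26.5 + (7 - 9.1)²/9.1 + (57 - 48.4)²/48.4
   = 1.594 + 0.485 + 1.528
   = 3.61
p-value = 0.1647

Since p-value > α = 0.01, we fail to reject H₀.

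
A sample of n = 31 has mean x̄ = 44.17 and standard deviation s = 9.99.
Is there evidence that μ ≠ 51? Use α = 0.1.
One-sample t-test:
H₀: μ = 51
H₁: μ ≠ 51
df = n - 1 = 30
t = (x̄ - μ₀) / (s/√n) = (44.17 - 51) / (9.99/√31) = -3.807
p-value = 0.0006

Since p-value < α = 0.1, we reject H₀.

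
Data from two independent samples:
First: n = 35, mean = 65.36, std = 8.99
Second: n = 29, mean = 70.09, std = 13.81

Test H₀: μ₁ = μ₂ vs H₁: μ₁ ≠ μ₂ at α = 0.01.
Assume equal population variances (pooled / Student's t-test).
Student's two-sample t-test (equal variances):
H₀: μ₁ = μ₂
H₁: μ₁ ≠ μ₂
df = n₁ + n₂ - 2 = 62
Pooled variance s_p² = [(n₁-1)s₁² + (n₂-1)s₂²] / (n₁ + n₂ - 2) = [(34)(8.99²) + (28)(13.81²)] / 62 = 130.4506
SE = √(s_p²(1/n₁ + 1/n₂)) = √(130.4506 × (1/35 + 1/29)) = 2.8680
t = (x̄₁ - x̄₂) / SE = (65.36 - 70.09) / 2.8680 = -4.73 / 2.8680 = -1.649
p-value = 0.1042

Since p-value > α = 0.01, we fail to reject H₀.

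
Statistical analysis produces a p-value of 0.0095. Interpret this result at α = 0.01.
Since p = 0.0095 < α = 0.01, reject H₀.
There is sufficient evidence to reject the null hypothesis; the result is statistically significant at the 0.01 level.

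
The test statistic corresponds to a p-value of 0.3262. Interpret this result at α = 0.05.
Since p = 0.3262 > α = 0.05, fail to reject H₀.
There is insufficient evidence to reject the null hypothesis; the result is not statistically significant at the 0.05 level.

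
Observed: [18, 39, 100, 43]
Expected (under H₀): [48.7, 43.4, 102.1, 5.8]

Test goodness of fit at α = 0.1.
Chi-square goodness of fit test:
H₀: observed counts match expected distribution
H₁: observed counts differ from expected distribution
df = k - 1 = 3
χ² = Σ(O - E)²/E
   = (18 - 48.7)²/48.7 + (39 - 43.4)²/43.4 + (100 - 102.1)²/102.1 + (43 - 5.8)²/5.8
   = 19.353 + 0.446 + 0.043 + 238.593
   = 258.44
p-value < 0.0001

Since p-value < α = 0.1, we reject H₀.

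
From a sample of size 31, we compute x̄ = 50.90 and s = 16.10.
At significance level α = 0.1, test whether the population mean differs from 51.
One-sample t-test:
H₀: μ = 51
H₁: μ ≠ 51
df = n - 1 = 30
t = (x̄ - μ₀) / (s/√n) = (50.90 - 51) / (16.10/√31) = -0.035
p-value = 0.9726

Since p-value > α = 0.1, we fail to reject H₀.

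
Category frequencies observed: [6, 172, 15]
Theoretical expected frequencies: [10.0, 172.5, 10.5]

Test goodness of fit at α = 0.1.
Chi-square goodness of fit test:
H₀: observed counts match expected distribution
H₁: observed counts differ from expected distribution
df = k - 1 = 2
χ² = Σ(O - E)²/E
   = (6 - 10.0)²/10.0 + (172 - 172.5)²/172.5 + (15 - 10.5)²/10.5
   = 1.600 + 0.001 + 1.929
   = 3.53
p-value = 0.1712

Since p-value > α = 0.1, we fail to reject H₀.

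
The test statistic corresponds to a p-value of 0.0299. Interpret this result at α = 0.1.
Since p = 0.0299 < α = 0.1, reject H₀.
There is sufficient evidence to reject the null hypothesis; the result is statistically significant at the 0.1 level.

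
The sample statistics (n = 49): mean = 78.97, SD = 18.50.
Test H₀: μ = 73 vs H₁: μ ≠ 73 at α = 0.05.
One-sample t-test:
H₀: μ = 73
H₁: μ ≠ 73
df = n - 1 = 48
t = (x̄ - μ₀) / (s/√n) = (78.97 - 73) / (18.50/√49) = 2.259
p-value = 0.0285

Since p-value < α = 0.05, we reject H₀.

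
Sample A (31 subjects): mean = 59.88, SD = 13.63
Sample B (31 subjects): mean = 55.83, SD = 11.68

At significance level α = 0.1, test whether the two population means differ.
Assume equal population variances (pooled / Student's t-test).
Student's two-sample t-test (equal variances):
H₀: μ₁ = μ₂
H₁: μ₁ ≠ μ₂
df = n₁ + n₂ - 2 = 60
Pooled variance s_p² = [(n₁-1)s₁² + (n₂-1)s₂²] / (n₁ + n₂ - 2) = [(30)(13.63²) + (30)(11.68²)] / 60 = 161.0996
SE = √(s_p²(1/n₁ + 1/n₂)) = √(161.0996 × (1/31 + 1/31)) = 3.2239
t = (x̄₁ - x̄₂) / SE = (59.88 - 55.83) / 3.2239 = 4.05 / 3.2239 = 1.256
p-value = 0.2139

Since p-value > α = 0.1, we fail to reject H₀.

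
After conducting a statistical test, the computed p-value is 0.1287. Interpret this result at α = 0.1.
Since p = 0.1287 > α = 0.1, fail to reject H₀.
There is insufficient evidence to reject the null hypothesis; the result is not statistically significant at the 0.1 level.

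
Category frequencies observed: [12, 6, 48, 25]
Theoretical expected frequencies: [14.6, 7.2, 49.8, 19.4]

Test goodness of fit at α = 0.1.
Chi-square goodness of fit test:
H₀: observed counts match expected distribution
H₁: observed counts differ from expected distribution
df = k - 1 = 3
χ² = Σ(O - E)²/E
   = (12 - 14.6)²/14.6 + (6 - 7.2)²/7.2 + (48 - 49.8)²/49.8 + (25 - 19.4)²/19.4
   = 0.463 + 0.200 + 0.065 + 1.616
   = 2.34
p-value = 0.5040

Since p-value > α = 0.1, we fail to reject H₀.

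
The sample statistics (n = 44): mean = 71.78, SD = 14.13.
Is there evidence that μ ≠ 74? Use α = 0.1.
One-sample t-test:
H₀: μ = 74
H₁: μ ≠ 74
df = n - 1 = 43
t = (x̄ - μ₀) / (s/√n) = (71.78 - 74) / (14.13/√44) = -1.042
p-value = 0.3032

Since p-value > α = 0.1, we fail to reject H₀.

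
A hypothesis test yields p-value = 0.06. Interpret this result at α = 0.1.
Since p = 0.06 < α = 0.1, reject H₀.
There is sufficient evidence to reject the null hypothesis; the result is statistically significant at the 0.1 level.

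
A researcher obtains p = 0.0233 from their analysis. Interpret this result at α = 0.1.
Since p = 0.0233 < α = 0.1, reject H₀.
There is sufficient evidence to reject the null hypothesis; the result is statistically significant at the 0.1 level.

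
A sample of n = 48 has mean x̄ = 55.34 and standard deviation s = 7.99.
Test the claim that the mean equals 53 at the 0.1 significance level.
One-sample t-test:
H₀: μ = 53
H₁: μ ≠ 53
df = n - 1 = 47
t = (x̄ - μ₀) / (s/√n) = (55.34 - 53) / (7.99/√48) = 2.029
p-value = 0.0481

Since p-value < α = 0.1, we reject H₀.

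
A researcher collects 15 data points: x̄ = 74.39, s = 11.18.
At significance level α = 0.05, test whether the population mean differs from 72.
One-sample t-test:
H₀: μ = 72
H₁: μ ≠ 72
df = n - 1 = 14
t = (x̄ - μ₀) / (s/√n) = (74.39 - 72) / (11.18/√15) = 0.828
p-value = 0.4216

Since p-value > α = 0.05, we fail to reject H₀.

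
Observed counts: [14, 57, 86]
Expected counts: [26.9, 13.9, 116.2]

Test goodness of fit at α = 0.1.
Chi-square goodness of fit test:
H₀: observed counts match expected distribution
H₁: observed counts differ from expected distribution
df = k - 1 = 2
χ² = Σ(O - E)²/E
   = (14 - 26.9)²/26.9 + (57 - 13.9)²/13.9 + (86 - 116.2)²/116.2
   = 6.186 + 133.641 + 7.849
   = 147.68
p-value < 0.0001

Since p-value < α = 0.1, we reject H₀.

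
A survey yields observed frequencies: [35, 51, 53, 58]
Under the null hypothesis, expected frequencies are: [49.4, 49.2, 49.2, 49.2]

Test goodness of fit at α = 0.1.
Chi-square goodness of fit test:
H₀: observed counts match expected distribution
H₁: observed counts differ from expected distribution
df = k - 1 = 3
χ² = Σ(O - E)²/E
   = (35 - 49.4)²/49.4 + (51 - 49.2)²/49.2 + (53 - 49.2)²/49.2 + (58 - 49.2)²/49.2
   = 4.198 + 0.066 + 0.293 + 1.574
   = 6.13
p-value = 0.1054

Since p-value > α = 0.1, we fail to reject H₀.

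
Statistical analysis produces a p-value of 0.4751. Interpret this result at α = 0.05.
Since p = 0.4751 > α = 0.05, fail to reject H₀.
There is insufficient evidence to reject the null hypothesis; the result is not statistically significant at the 0.05 level.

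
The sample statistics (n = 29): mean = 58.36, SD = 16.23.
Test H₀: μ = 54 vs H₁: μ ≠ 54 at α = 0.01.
One-sample t-test:
H₀: μ = 54
H₁: μ ≠ 54
df = n - 1 = 28
t = (x̄ - μ₀) / (s/√n) = (58.36 - 54) / (16.23/√29) = 1.447
p-value = 0.1591

Since p-value > α = 0.01, we fail to reject H₀.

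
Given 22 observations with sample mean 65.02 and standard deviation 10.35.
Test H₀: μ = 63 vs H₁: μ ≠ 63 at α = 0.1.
One-sample t-test:
H₀: μ = 63
H₁: μ ≠ 63
df = n - 1 = 21
t = (x̄ - μ₀) / (s/√n) = (65.02 - 63) / (10.35/√22) = 0.915
p-value = 0.3704

Since p-value > α = 0.1, we fail to reject H₀.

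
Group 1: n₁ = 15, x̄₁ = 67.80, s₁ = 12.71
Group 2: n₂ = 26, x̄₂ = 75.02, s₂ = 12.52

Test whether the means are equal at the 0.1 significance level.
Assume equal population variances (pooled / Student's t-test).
Student's two-sample t-test (equal variances):
H₀: μ₁ = μ₂
H₁: μ₁ ≠ μ₂
df = n₁ + n₂ - 2 = 39
Pooled variance s_p² = [(n₁-1)s₁² + (n₂-1)s₂²] / (n₁ + n₂ - 2) = [(14)(12.71²) + (25)(12.52²)] / 39 = 158.4712
SE = √(s_p²(1/n₁ + 1/n₂)) = √(158.4712 × (1/15 + 1/26)) = 4.0816
t = (x̄₁ - x̄₂) / SE = (67.80 - 75.02) / 4.0816 = -7.22 / 4.0816 = -1.769
p-value = 0.0847

Since p-value < α = 0.1, we reject H₀.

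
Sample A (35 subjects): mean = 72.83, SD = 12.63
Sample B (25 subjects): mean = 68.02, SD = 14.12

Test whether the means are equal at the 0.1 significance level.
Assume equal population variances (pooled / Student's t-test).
Student's two-sample t-test (equal variances):
H₀: μ₁ = μ₂
H₁: μ₁ ≠ μ₂
df = n₁ + n₂ - 2 = 58
Pooled variance s_p² = [(n₁-1)s₁² + (n₂-1)s₂²] / (n₁ + n₂ - 2) = [(34)(12.63²) + (24)(14.12²)] / 58 = 176.0097
SE = √(s_p²(1/n₁ + 1/n₂)) = √(176.0097 × (1/35 + 1/25)) = 3.4741
t = (x̄₁ - x̄₂) / SE = (72.83 - 68.02) / 3.4741 = 4.81 / 3.4741 = 1.385
p-value = 0.1715

Since p-value > α = 0.1, we fail to reject H₀.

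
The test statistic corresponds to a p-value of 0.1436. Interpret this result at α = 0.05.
Since p = 0.1436 > α = 0.05, fail to reject H₀.
There is insufficient evidence to reject the null hypothesis; the result is not statistically significant at the 0.05 level.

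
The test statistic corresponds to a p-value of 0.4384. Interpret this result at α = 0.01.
Since p = 0.4384 > α = 0.01, fail to reject H₀.
There is insufficient evidence to reject the null hypothesis; the result is not statistically significant at the 0.01 level.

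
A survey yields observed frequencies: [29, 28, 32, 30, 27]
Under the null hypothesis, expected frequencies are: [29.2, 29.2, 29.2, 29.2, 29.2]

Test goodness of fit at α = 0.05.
Chi-square goodness of fit test:
H₀: observed counts match expected distribution
H₁: observed counts differ from expected distribution
df = k - 1 = 4
χ² = Σ(O - E)²/E
   = (29 - 29.2)²/29.2 + (28 - 29.2)²/29.2 + (32 - 29.2)²/29.2 + (30 - 29.2)²/29.2 + (27 - 29.2)²/29.2
   = 0.001 + 0.049 + 0.268 + 0.022 + 0.166
   = 0.51
p-value = 0.9728

Since p-value > α = 0.05, we fail to reject H₀.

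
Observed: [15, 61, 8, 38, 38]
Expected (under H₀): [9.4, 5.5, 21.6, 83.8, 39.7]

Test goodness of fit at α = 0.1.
Chi-square goodness of fit test:
H₀: observed counts match expected distribution
H₁: observed counts differ from expected distribution
df = k - 1 = 4
χ² = Σ(O - E)²/E
   = (15 - 9.4)²/9.4 + (61 - 5.5)²/5.5 + (8 - 21.6)²/21.6 + (38 - 83.8)²/83.8 + (38 - 39.7)²/39.7
   = 3.336 + 560.045 + 8.563 + 25.032 + 0.073
   = 597.05
p-value < 0.0001

Since p-value < α = 0.1, we reject H₀.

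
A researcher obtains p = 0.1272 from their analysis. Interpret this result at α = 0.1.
Since p = 0.1272 > α = 0.1, fail to reject H₀.
There is insufficient evidence to reject the null hypothesis; the result is not statistically significant at the 0.1 level.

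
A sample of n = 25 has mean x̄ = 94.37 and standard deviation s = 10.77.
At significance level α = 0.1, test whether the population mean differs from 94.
One-sample t-test:
H₀: μ = 94
H₁: μ ≠ 94
df = n - 1 = 24
t = (x̄ - μ₀) / (s/√n) = (94.37 - 94) / (10.77/√25) = 0.172
p-value = 0.8651

Since p-value > α = 0.1, we fail to reject H₀.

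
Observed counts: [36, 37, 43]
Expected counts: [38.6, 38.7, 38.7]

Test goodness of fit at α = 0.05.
Chi-square goodness of fit test:
H₀: observed counts match expected distribution
H₁: observed counts differ from expected distribution
df = k - 1 = 2
χ² = Σ(O - E)²/E
   = (36 - 38.6)²/38.6 + (37 - 38.7)²/38.7 + (43 - 38.7)²/38.7
   = 0.175 + 0.075 + 0.478
   = 0.73
p-value = 0.6950

Since p-value > α = 0.05, we fail to reject H₀.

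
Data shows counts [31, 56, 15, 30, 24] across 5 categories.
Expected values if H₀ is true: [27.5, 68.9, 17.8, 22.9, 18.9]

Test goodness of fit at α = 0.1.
Chi-square goodness of fit test:
H₀: observed counts match expected distribution
H₁: observed counts differ from expected distribution
df = k - 1 = 4
χ² = Σ(O - E)²/E
   = (31 - 27.5)²/27.5 + (56 - 68.9)²/68.9 + (15 - 17.8)²/17.8 + (30 - 22.9)²/22.9 + (24 - 18.9)²/18.9
   = 0.445 + 2.415 + 0.440 + 2.201 + 1.376
   = 6.88
p-value = 0.1424

Since p-value > α = 0.1, we fail to reject H₀.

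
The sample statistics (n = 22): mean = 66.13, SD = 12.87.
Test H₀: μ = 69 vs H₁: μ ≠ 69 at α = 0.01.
One-sample t-test:
H₀: μ = 69
H₁: μ ≠ 69
df = n - 1 = 21
t = (x̄ - μ₀) / (s/√n) = (66.13 - 69) / (12.87/√22) = -1.046
p-value = 0.3075

Since p-value > α = 0.01, we fail to reject H₀.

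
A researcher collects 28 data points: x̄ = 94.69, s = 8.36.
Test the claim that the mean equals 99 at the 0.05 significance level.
One-sample t-test:
H₀: μ = 99
H₁: μ ≠ 99
df = n - 1 = 27
t = (x̄ - μ₀) / (s/√n) = (94.69 - 99) / (8.36/√28) = -2.728
p-value = 0.0111

Since p-value < α = 0.05, we reject H₀.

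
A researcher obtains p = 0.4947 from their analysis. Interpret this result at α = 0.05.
Since p = 0.4947 > α = 0.05, fail to reject H₀.
There is insufficient evidence to reject the null hypothesis; the result is not statistically significant at the 0.05 level.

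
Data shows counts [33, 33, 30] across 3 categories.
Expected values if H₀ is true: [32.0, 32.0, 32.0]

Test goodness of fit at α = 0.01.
Chi-square goodness of fit test:
H₀: observed counts match expected distribution
H₁: observed counts differ from expected distribution
df = k - 1 = 2
χ² = Σ(O - E)²/E
   = (33 - 32.0)²/32.0 + (33 - 32.0)²/32.0 + (30 - 32.0)²/32.0
   = 0.031 + 0.031 + 0.125
   = 0.19
p-value = 0.9105

Since p-value > α = 0.01, we fail to reject H₀.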